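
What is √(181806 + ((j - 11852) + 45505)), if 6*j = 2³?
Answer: √1939143/3 ≈ 464.18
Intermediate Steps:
j = 4/3 (j = (⅙)*2³ = (⅙)*8 = 4/3 ≈ 1.3333)
√(181806 + ((j - 11852) + 45505)) = √(181806 + ((4/3 - 11852) + 45505)) = √(181806 + (-35552/3 + 45505)) = √(181806 + 100963/3) = √(646381/3) = √1939143/3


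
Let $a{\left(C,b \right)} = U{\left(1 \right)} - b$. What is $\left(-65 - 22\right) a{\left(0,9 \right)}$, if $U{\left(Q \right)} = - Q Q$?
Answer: $870$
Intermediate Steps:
$U{\left(Q \right)} = - Q^{2}$
$a{\left(C,b \right)} = -1 - b$ ($a{\left(C,b \right)} = - 1^{2} - b = \left(-1\right) 1 - b = -1 - b$)
$\left(-65 - 22\right) a{\left(0,9 \right)} = \left(-65 - 22\right) \left(-1 - 9\right) = - 87 \left(-1 - 9\right) = \left(-87\right) \left(-10\right) = 870$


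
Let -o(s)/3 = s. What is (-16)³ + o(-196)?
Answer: -3508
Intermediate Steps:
o(s) = -3*s
(-16)³ + o(-196) = (-16)³ - 3*(-196) = -4096 + 588 = -3508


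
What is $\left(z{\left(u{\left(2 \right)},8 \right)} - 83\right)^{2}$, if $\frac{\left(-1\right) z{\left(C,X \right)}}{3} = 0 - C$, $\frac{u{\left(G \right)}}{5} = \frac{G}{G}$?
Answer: $4624$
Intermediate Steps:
$u{\left(G \right)} = 5$ ($u{\left(G \right)} = 5 \frac{G}{G} = 5 \cdot 1 = 5$)
$z{\left(C,X \right)} = 3 C$ ($z{\left(C,X \right)} = - 3 \left(0 - C\right) = - 3 \left(- C\right) = 3 C$)
$\left(z{\left(u{\left(2 \right)},8 \right)} - 83\right)^{2} = \left(3 \cdot 5 - 83\right)^{2} = \left(15 - 83\right)^{2} = \left(-68\right)^{2} = 4624$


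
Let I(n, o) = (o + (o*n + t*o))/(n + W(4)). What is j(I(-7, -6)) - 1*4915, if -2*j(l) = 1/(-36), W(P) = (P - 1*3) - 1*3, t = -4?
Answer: -353879/72 ≈ -4915.0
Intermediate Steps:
W(P) = -6 + P (W(P) = (P - 3) - 3 = (-3 + P) - 3 = -6 + P)
I(n, o) = (-3*o + n*o)/(-2 + n) (I(n, o) = (o + (o*n - 4*o))/(n + (-6 + 4)) = (o + (n*o - 4*o))/(n - 2) = (o + (-4*o + n*o))/(-2 + n) = (-3*o + n*o)/(-2 + n))
j(l) = 1/72 (j(l) = -½/(-36) = -½*(-1/36) = 1/72)
j(I(-7, -6)) - 1*4915 = 1/72 - 1*4915 = 1/72 - 4915 = -353879/72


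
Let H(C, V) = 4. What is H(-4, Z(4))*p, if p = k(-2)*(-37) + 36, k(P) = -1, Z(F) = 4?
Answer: 292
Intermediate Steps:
p = 73 (p = -1*(-37) + 36 = 37 + 36 = 73)
H(-4, Z(4))*p = 4*73 = 292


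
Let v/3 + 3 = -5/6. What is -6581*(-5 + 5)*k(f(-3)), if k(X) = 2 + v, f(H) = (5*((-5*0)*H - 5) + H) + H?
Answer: 0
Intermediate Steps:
v = -23/2 (v = -9 + 3*(-5/6) = -9 - 5/2 = -23/2 ≈ -11.500)
f(H) = -25 + 2*H (f(H) = (5*(0*H - 5) + H) + H = (5*(0 - 5) + H) + H = (5*(-5) + H) + H = (-25 + H) + H = -25 + 2*H)
k(X) = -19/2 (k(X) = 2 - 23/2 = -19/2)
-6581*(-5 + 5)*k(f(-3)) = -6581*(-5 + 5)*(-19)/2 = -0*(-19)/2 = -6581*0 = 0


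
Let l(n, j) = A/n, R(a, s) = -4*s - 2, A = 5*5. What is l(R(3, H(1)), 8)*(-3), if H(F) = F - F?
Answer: 75/2 ≈ 37.500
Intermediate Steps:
H(F) = 0
A = 25
R(a, s) = -2 - 4*s
l(n, j) = 25/n
l(R(3, H(1)), 8)*(-3) = (25/(-2 - 4*0))*(-3) = (25/(-2 + 0))*(-3) = (25/(-2))*(-3) = (25*(-½))*(-3) = -25/2*(-3) = 75/2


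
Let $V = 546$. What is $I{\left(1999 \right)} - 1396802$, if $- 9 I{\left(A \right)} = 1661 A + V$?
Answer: $- \frac{15892103}{9} \approx -1.7658 \cdot 10^{6}$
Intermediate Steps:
$I{\left(A \right)} = - \frac{182}{3} - \frac{1661 A}{9}$ ($I{\left(A \right)} = - \frac{1661 A + 546}{9} = - \frac{546 + 1661 A}{9} = - \frac{182}{3} - \frac{1661 A}{9}$)
$I{\left(1999 \right)} - 1396802 = \left(- \frac{182}{3} - \frac{3320339}{9}\right) - 1396802 = - \frac{3320885}{9} - 1396802 = - \frac{15892103}{9}$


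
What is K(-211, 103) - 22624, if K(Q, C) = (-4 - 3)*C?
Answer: -23345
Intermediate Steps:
K(Q, C) = -7*C
K(-211, 103) - 22624 = -7*103 - 22624 = -721 - 22624 = -23345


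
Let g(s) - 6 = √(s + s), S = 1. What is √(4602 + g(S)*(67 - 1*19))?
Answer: √(4890 + 48*√2) ≈ 70.412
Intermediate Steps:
g(s) = 6 + √2*√s (g(s) = 6 + √(s + s) = 6 + √(2*s) = 6 + √2*√s)
√(4602 + g(S)*(67 - 1*19)) = √(4602 + (6 + √2*√1)*(67 - 1*19)) = √(4602 + (6 + √2*1)*(67 - 19)) = √(4602 + (6 + √2)*48) = √(4602 + (288 + 48*√2)) = √(4890 + 48*√2)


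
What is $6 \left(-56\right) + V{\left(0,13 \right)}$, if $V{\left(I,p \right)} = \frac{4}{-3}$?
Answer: $- \frac{1012}{3} \approx -337.33$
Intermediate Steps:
$V{\left(I,p \right)} = - \frac{4}{3}$ ($V{\left(I,p \right)} = 4 \left(- \frac{1}{3}\right) = - \frac{4}{3}$)
$6 \left(-56\right) + V{\left(0,13 \right)} = 6 \left(-56\right) - \frac{4}{3} = -336 - \frac{4}{3} = - \frac{1012}{3}$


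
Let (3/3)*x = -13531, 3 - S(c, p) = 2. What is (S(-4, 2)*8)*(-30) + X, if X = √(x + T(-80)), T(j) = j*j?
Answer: -240 + I*√7131 ≈ -240.0 + 84.445*I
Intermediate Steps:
T(j) = j²
S(c, p) = 1 (S(c, p) = 3 - 1*2 = 3 - 2 = 1)
x = -13531
X = I*√7131 (X = √(-13531 + (-80)²) = √(-13531 + 6400) = √(-7131) = I*√7131 ≈ 84.445*I)
(S(-4, 2)*8)*(-30) + X = (1*8)*(-30) + I*√7131 = 8*(-30) + I*√7131 = -240 + I*√7131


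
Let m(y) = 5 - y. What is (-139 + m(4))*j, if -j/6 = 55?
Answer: 45540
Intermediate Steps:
j = -330 (j = -6*55 = -330)
(-139 + m(4))*j = (-139 + (5 - 1*4))*(-330) = (-139 + (5 - 4))*(-330) = (-139 + 1)*(-330) = -138*(-330) = 45540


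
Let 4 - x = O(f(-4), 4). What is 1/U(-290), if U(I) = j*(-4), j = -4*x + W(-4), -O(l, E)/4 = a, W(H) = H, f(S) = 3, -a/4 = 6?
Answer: -1/1456 ≈ -0.00068681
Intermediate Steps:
a = -24 (a = -4*6 = -24)
O(l, E) = 96 (O(l, E) = -4*(-24) = 96)
x = -92 (x = 4 - 1*96 = 4 - 96 = -92)
j = 364 (j = -4*(-92) - 4 = 368 - 4 = 364)
U(I) = -1456 (U(I) = 364*(-4) = -1456)
1/U(-290) = 1/(-1456) = -1/1456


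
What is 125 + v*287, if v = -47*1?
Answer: -13364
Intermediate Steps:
v = -47
125 + v*287 = 125 - 47*287 = 125 - 13489 = -13364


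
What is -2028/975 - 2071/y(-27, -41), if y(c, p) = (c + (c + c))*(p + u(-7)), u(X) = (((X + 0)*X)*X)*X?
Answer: -1977709/955800 ≈ -2.0692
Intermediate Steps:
u(X) = X**4 (u(X) = ((X*X)*X)*X = (X**2*X)*X = X**3*X = X**4)
y(c, p) = 3*c*(2401 + p) (y(c, p) = (c + (c + c))*(p + (-7)**4) = (c + 2*c)*(p + 2401) = (3*c)*(2401 + p) = 3*c*(2401 + p))
-2028/975 - 2071/y(-27, -41) = -2028/975 - 2071*(-1/(81*(2401 - 41))) = -2028*1/975 - 2071/(3*(-27)*2360) = -52/25 - 2071/(-191160) = -52/25 - 2071*(-1/191160) = -52/25 + 2071/191160 = -1977709/955800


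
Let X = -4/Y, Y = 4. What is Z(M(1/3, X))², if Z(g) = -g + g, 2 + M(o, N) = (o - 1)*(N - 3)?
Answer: 0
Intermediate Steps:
X = -1 (X = -4/4 = -4*¼ = -1)
M(o, N) = -2 + (-1 + o)*(-3 + N) (M(o, N) = -2 + (o - 1)*(N - 3) = -2 + (-1 + o)*(-3 + N))
Z(g) = 0
Z(M(1/3, X))² = 0² = 0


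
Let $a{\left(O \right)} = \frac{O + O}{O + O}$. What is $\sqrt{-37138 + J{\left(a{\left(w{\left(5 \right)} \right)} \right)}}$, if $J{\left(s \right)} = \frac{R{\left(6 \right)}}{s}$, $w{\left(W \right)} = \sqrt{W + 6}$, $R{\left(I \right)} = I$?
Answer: $2 i \sqrt{9283} \approx 192.7 i$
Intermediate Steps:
$w{\left(W \right)} = \sqrt{6 + W}$
$a{\left(O \right)} = 1$ ($a{\left(O \right)} = \frac{2 O}{2 O} = 2 O \frac{1}{2 O} = 1$)
$J{\left(s \right)} = \frac{6}{s}$
$\sqrt{-37138 + J{\left(a{\left(w{\left(5 \right)} \right)} \right)}} = \sqrt{-37138 + \frac{6}{1}} = \sqrt{-37138 + 6 \cdot 1} = \sqrt{-37138 + 6} = \sqrt{-37132} = 2 i \sqrt{9283}$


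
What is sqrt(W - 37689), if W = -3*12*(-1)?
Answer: I*sqrt(37653) ≈ 194.04*I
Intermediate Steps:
W = 36 (W = -36*(-1) = 36)
sqrt(W - 37689) = sqrt(36 - 37689) = sqrt(-37653) = I*sqrt(37653)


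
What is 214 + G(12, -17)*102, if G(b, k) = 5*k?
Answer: -8456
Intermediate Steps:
214 + G(12, -17)*102 = 214 + (5*(-17))*102 = 214 - 85*102 = 214 - 8670 = -8456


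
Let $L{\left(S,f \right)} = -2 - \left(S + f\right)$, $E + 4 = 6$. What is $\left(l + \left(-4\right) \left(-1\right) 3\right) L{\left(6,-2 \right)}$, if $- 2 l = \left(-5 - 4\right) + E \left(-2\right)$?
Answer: $-111$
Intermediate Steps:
$E = 2$ ($E = -4 + 6 = 2$)
$L{\left(S,f \right)} = -2 - S - f$ ($L{\left(S,f \right)} = -2 - \left(S + f\right) = -2 - S - f$)
$l = \frac{13}{2}$ ($l = - \frac{\left(-5 - 4\right) + 2 \left(-2\right)}{2} = - \frac{-9 - 4}{2} = \left(- \frac{1}{2}\right) \left(-13\right) = \frac{13}{2} \approx 6.5$)
$\left(l + \left(-4\right) \left(-1\right) 3\right) L{\left(6,-2 \right)} = \left(\frac{13}{2} + \left(-4\right) \left(-1\right) 3\right) \left(-2 - 6 - -2\right) = \left(\frac{13}{2} + 4 \cdot 3\right) \left(-2 - 6 + 2\right) = \left(\frac{13}{2} + 12\right) \left(-6\right) = \frac{37}{2} \left(-6\right) = -111$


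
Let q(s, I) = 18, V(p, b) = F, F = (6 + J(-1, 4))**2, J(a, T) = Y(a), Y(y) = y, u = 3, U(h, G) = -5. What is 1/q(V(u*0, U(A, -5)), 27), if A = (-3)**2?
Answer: 1/18 ≈ 0.055556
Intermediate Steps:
A = 9
J(a, T) = a
F = 25 (F = (6 - 1)**2 = 5**2 = 25)
V(p, b) = 25
1/q(V(u*0, U(A, -5)), 27) = 1/18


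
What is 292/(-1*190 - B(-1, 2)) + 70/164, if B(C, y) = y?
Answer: -2153/1968 ≈ -1.0940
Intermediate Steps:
292/(-1*190 - B(-1, 2)) + 70/164 = 292/(-1*190 - 1*2) + 70/164 = 292/(-190 - 2) + 70*(1/164) = 292/(-192) + 35/82 = 292*(-1/192) + 35/82 = -73/48 + 35/82 = -2153/1968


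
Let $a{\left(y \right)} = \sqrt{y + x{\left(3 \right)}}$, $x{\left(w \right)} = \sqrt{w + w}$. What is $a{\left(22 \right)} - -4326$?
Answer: $4326 + \sqrt{22 + \sqrt{6}} \approx 4330.9$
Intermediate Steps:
$x{\left(w \right)} = \sqrt{2} \sqrt{w}$ ($x{\left(w \right)} = \sqrt{2 w} = \sqrt{2} \sqrt{w}$)
$a{\left(y \right)} = \sqrt{y + \sqrt{6}}$ ($a{\left(y \right)} = \sqrt{y + \sqrt{2} \sqrt{3}} = \sqrt{y + \sqrt{6}}$)
$a{\left(22 \right)} - -4326 = \sqrt{22 + \sqrt{6}} - -4326 = \sqrt{22 + \sqrt{6}} + 4326 = 4326 + \sqrt{22 + \sqrt{6}}$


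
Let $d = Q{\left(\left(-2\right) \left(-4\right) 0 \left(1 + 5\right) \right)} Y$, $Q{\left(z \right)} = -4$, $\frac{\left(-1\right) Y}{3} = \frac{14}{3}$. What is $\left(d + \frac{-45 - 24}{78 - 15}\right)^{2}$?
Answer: $\frac{1329409}{441} \approx 3014.5$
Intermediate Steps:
$Y = -14$ ($Y = - 3 \cdot \frac{14}{3} = - 3 \cdot 14 \cdot \frac{1}{3} = \left(-3\right) \frac{14}{3} = -14$)
$d = 56$ ($d = \left(-4\right) \left(-14\right) = 56$)
$\left(d + \frac{-45 - 24}{78 - 15}\right)^{2} = \left(56 + \frac{-45 - 24}{78 - 15}\right)^{2} = \left(56 - \frac{69}{63}\right)^{2} = \left(56 - \frac{23}{21}\right)^{2} = \left(\frac{1153}{21}\right)^{2} = \frac{1329409}{441}$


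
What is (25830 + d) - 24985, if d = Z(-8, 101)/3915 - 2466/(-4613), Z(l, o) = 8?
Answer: 15270302569/18059895 ≈ 845.54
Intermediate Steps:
d = 9691294/18059895 (d = 8/3915 - 2466/(-4613) = 8*(1/3915) - 2466*(-1/4613) = 8/3915 + 2466/4613 = 9691294/18059895 ≈ 0.53662)
(25830 + d) - 24985 = (25830 + 9691294/18059895) - 24985 = 466496779144/18059895 - 24985 = 15270302569/18059895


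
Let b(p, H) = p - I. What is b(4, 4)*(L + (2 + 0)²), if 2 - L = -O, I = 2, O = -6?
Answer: 0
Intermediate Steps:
L = -4 (L = 2 - (-1)*(-6) = 2 - 1*6 = 2 - 6 = -4)
b(p, H) = -2 + p (b(p, H) = p - 1*2 = p - 2 = -2 + p)
b(4, 4)*(L + (2 + 0)²) = (-2 + 4)*(-4 + (2 + 0)²) = 2*(-4 + 2²) = 2*(-4 + 4) = 2*0 = 0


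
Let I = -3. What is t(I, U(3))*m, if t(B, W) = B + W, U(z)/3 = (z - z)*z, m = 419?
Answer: -1257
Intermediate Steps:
U(z) = 0 (U(z) = 3*((z - z)*z) = 3*(0*z) = 3*0 = 0)
t(I, U(3))*m = (-3 + 0)*419 = -3*419 = -1257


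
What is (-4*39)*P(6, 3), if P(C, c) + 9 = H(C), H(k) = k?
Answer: 468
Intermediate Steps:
P(C, c) = -9 + C
(-4*39)*P(6, 3) = (-4*39)*(-9 + 6) = -156*(-3) = 468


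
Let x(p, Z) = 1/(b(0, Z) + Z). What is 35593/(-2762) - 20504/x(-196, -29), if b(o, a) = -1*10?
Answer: 2208614279/2762 ≈ 7.9964e+5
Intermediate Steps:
b(o, a) = -10
x(p, Z) = 1/(-10 + Z)
35593/(-2762) - 20504/x(-196, -29) = 35593/(-2762) - 20504/(1/(-10 - 29)) = 35593*(-1/2762) - 20504/(1/(-39)) = -35593/2762 - 20504/(-1/39) = -35593/2762 - 20504*(-39) = -35593/2762 + 799656 = 2208614279/2762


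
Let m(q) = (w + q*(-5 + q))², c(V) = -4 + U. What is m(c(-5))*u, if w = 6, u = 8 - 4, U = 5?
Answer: 16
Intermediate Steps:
u = 4
c(V) = 1 (c(V) = -4 + 5 = 1)
m(q) = (6 + q*(-5 + q))²
m(c(-5))*u = (6 + 1² - 5*1)²*4 = (6 + 1 - 5)²*4 = 2²*4 = 4*4 = 16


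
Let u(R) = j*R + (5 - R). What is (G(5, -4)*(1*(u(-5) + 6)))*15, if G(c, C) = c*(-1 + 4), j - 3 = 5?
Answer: -5400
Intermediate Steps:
j = 8 (j = 3 + 5 = 8)
u(R) = 5 + 7*R (u(R) = 8*R + (5 - R) = 5 + 7*R)
G(c, C) = 3*c (G(c, C) = c*3 = 3*c)
(G(5, -4)*(1*(u(-5) + 6)))*15 = ((3*5)*(1*((5 + 7*(-5)) + 6)))*15 = (15*(1*((5 - 35) + 6)))*15 = (15*(1*(-30 + 6)))*15 = (15*(1*(-24)))*15 = (15*(-24))*15 = -360*15 = -5400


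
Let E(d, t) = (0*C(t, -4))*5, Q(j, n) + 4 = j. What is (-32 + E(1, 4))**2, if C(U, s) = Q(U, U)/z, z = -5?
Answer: 1024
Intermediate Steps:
Q(j, n) = -4 + j
C(U, s) = 4/5 - U/5 (C(U, s) = (-4 + U)/(-5) = (-4 + U)*(-1/5) = 4/5 - U/5)
E(d, t) = 0 (E(d, t) = (0*(4/5 - t/5))*5 = 0*5 = 0)
(-32 + E(1, 4))**2 = (-32 + 0)**2 = (-32)**2 = 1024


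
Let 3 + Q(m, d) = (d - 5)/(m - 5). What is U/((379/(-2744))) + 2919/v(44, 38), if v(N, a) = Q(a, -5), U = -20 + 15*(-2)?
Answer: -21553133/41311 ≈ -521.73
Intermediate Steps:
U = -50 (U = -20 - 30 = -50)
Q(m, d) = -3 + (-5 + d)/(-5 + m) (Q(m, d) = -3 + (d - 5)/(m - 5) = -3 + (-5 + d)/(-5 + m))
v(N, a) = (5 - 3*a)/(-5 + a) (v(N, a) = (10 - 5 - 3*a)/(-5 + a) = (5 - 3*a)/(-5 + a))
U/((379/(-2744))) + 2919/v(44, 38) = -50/(379/(-2744)) + 2919/(((5 - 3*38)/(-5 + 38))) = -50/(379*(-1/2744)) + 2919/(((5 - 114)/33)) = -50/(-379/2744) + 2919/(((1/33)*(-109))) = -50*(-2744/379) + 2919/(-109/33) = 137200/379 + 2919*(-33/109) = 137200/379 - 96327/109 = -21553133/41311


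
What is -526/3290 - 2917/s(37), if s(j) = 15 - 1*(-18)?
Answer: -4807144/54285 ≈ -88.554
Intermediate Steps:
s(j) = 33 (s(j) = 15 + 18 = 33)
-526/3290 - 2917/s(37) = -526/3290 - 2917/33 = -526*1/3290 - 2917*1/33 = -263/1645 - 2917/33 = -4807144/54285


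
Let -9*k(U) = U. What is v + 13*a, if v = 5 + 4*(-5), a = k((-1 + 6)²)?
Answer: -460/9 ≈ -51.111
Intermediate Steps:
k(U) = -U/9
a = -25/9 (a = -(-1 + 6)²/9 = -⅑*5² = -⅑*25 = -25/9 ≈ -2.7778)
v = -15 (v = 5 - 20 = -15)
v + 13*a = -15 + 13*(-25/9) = -15 - 325/9 = -460/9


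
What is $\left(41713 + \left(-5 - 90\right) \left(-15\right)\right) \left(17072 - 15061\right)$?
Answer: $86750518$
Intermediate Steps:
$\left(41713 + \left(-5 - 90\right) \left(-15\right)\right) \left(17072 - 15061\right) = \left(41713 - -1425\right) \left(17072 - 15061\right) = \left(41713 + 1425\right) \left(17072 - 15061\right) = 43138 \left(17072 - 15061\right) = 43138 \cdot 2011 = 86750518$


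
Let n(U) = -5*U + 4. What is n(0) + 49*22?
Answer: 1082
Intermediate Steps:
n(U) = 4 - 5*U
n(0) + 49*22 = (4 - 5*0) + 49*22 = (4 + 0) + 1078 = 4 + 1078 = 1082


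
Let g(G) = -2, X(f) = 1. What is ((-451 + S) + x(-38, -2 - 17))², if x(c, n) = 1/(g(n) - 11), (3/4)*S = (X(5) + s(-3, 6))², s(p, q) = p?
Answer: 302203456/1521 ≈ 1.9869e+5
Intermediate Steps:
S = 16/3 (S = 4*(1 - 3)²/3 = (4/3)*(-2)² = (4/3)*4 = 16/3 ≈ 5.3333)
x(c, n) = -1/13 (x(c, n) = 1/(-2 - 11) = 1/(-13) = -1/13)
((-451 + S) + x(-38, -2 - 17))² = ((-451 + 16/3) - 1/13)² = (-1337/3 - 1/13)² = (-17384/39)² = 302203456/1521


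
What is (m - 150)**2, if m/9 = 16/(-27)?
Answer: 217156/9 ≈ 24128.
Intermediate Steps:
m = -16/3 (m = 9*(16/(-27)) = 9*(16*(-1/27)) = 9*(-16/27) = -16/3 ≈ -5.3333)
(m - 150)**2 = (-16/3 - 150)**2 = (-466/3)**2 = 217156/9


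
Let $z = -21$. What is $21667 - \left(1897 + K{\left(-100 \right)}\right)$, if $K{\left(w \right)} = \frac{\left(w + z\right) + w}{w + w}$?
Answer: $\frac{3953779}{200} \approx 19769.0$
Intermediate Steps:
$K{\left(w \right)} = \frac{-21 + 2 w}{2 w}$ ($K{\left(w \right)} = \frac{\left(w - 21\right) + w}{w + w} = \frac{\left(-21 + w\right) + w}{2 w} = \left(-21 + 2 w\right) \frac{1}{2 w} = \frac{-21 + 2 w}{2 w}$)
$21667 - \left(1897 + K{\left(-100 \right)}\right) = 21667 - \left(1897 + \frac{- \frac{21}{2} - 100}{-100}\right) = 21667 - \left(1897 - - \frac{221}{200}\right) = 21667 - \frac{379621}{200} = \frac{3953779}{200}$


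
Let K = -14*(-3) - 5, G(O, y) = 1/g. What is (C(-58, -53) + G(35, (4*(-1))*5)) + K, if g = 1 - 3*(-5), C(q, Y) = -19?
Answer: 289/16 ≈ 18.063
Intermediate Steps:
g = 16 (g = 1 + 15 = 16)
G(O, y) = 1/16
K = 37 (K = 42 - 5 = 37)
(C(-58, -53) + G(35, (4*(-1))*5)) + K = (-19 + 1/16) + 37 = -303/16 + 37 = 289/16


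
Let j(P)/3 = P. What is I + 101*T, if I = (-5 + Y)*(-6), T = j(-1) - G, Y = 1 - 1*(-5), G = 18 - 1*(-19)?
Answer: -4046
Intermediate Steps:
G = 37 (G = 18 + 19 = 37)
Y = 6 (Y = 1 + 5 = 6)
j(P) = 3*P
T = -40 (T = 3*(-1) - 1*37 = -3 - 37 = -40)
I = -6 (I = (-5 + 6)*(-6) = 1*(-6) = -6)
I + 101*T = -6 + 101*(-40) = -6 - 4040 = -4046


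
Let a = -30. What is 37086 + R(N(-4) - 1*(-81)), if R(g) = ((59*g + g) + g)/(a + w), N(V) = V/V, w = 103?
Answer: 2712280/73 ≈ 37155.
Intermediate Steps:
N(V) = 1
R(g) = 61*g/73 (R(g) = ((59*g + g) + g)/(-30 + 103) = (60*g + g)/73 = (61*g)*(1/73) = 61*g/73)
37086 + R(N(-4) - 1*(-81)) = 37086 + 61*(1 - 1*(-81))/73 = 37086 + 61*(1 + 81)/73 = 37086 + (61/73)*82 = 37086 + 5002/73 = 2712280/73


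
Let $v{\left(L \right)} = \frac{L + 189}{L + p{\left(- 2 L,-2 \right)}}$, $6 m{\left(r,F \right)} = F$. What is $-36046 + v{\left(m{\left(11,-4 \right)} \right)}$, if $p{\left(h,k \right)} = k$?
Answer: $- \frac{288933}{8} \approx -36117.0$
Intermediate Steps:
$m{\left(r,F \right)} = \frac{F}{6}$
$v{\left(L \right)} = \frac{189 + L}{-2 + L}$ ($v{\left(L \right)} = \frac{L + 189}{L - 2} = \frac{189 + L}{-2 + L}$)
$-36046 + v{\left(m{\left(11,-4 \right)} \right)} = -36046 + \frac{189 + \frac{1}{6} \left(-4\right)}{-2 + \frac{1}{6} \left(-4\right)} = -36046 + \frac{189 - \frac{2}{3}}{-2 - \frac{2}{3}} = -36046 + \frac{1}{- \frac{8}{3}} \cdot \frac{565}{3} = -36046 - \frac{565}{8} = - \frac{288933}{8}$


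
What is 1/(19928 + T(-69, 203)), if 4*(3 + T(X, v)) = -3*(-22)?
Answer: 2/39883 ≈ 5.0147e-5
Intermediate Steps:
T(X, v) = 27/2 (T(X, v) = -3 + (-3*(-22))/4 = -3 + (¼)*66 = -3 + 33/2 = 27/2)
1/(19928 + T(-69, 203)) = 1/(19928 + 27/2) = 1/(39883/2) = 2/39883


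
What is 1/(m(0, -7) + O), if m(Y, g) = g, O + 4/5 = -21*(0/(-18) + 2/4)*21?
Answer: -10/2283 ≈ -0.0043802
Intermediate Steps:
O = -2213/10 (O = -⅘ - 21*(0/(-18) + 2/4)*21 = -⅘ - 21*(0*(-1/18) + 2*(¼))*21 = -⅘ - 21*(0 + ½)*21 = -⅘ - 21*½*21 = -⅘ - 21/2*21 = -⅘ - 441/2 = -2213/10 ≈ -221.30)
1/(m(0, -7) + O) = 1/(-7 - 2213/10) = 1/(-2283/10) = -10/2283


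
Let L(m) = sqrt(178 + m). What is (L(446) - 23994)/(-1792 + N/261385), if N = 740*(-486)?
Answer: 627167169/46876156 - 52277*sqrt(39)/23438078 ≈ 13.365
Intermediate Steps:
N = -359640
(L(446) - 23994)/(-1792 + N/261385) = (sqrt(178 + 446) - 23994)/(-1792 - 359640/261385) = (sqrt(624) - 23994)/(-1792 - 359640*1/261385) = (4*sqrt(39) - 23994)/(-1792 - 71928/52277) = (-23994 + 4*sqrt(39))/(-93752312/52277) = (-23994 + 4*sqrt(39))*(-52277/93752312) = 627167169/46876156 - 52277*sqrt(39)/23438078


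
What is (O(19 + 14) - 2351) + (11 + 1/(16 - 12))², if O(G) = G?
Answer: -35063/16 ≈ -2191.4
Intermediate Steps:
(O(19 + 14) - 2351) + (11 + 1/(16 - 12))² = ((19 + 14) - 2351) + (11 + 1/(16 - 12))² = (33 - 2351) + (11 + 1/4)² = -2318 + (11 + ¼)² = -2318 + (45/4)² = -2318 + 2025/16 = -35063/16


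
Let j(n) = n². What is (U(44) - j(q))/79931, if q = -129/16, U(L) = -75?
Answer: -35841/20462336 ≈ -0.0017516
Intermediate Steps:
q = -129/16 (q = -129*1/16 = -129/16 ≈ -8.0625)
(U(44) - j(q))/79931 = (-75 - (-129/16)²)/79931 = (-75 - 1*16641/256)*(1/79931) = (-75 - 16641/256)*(1/79931) = -35841/256*1/79931 = -35841/20462336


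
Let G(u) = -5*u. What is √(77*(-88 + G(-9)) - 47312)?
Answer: I*√50623 ≈ 225.0*I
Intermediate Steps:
√(77*(-88 + G(-9)) - 47312) = √(77*(-88 - 5*(-9)) - 47312) = √(77*(-88 + 45) - 47312) = √(77*(-43) - 47312) = √(-3311 - 47312) = √(-50623) = I*√50623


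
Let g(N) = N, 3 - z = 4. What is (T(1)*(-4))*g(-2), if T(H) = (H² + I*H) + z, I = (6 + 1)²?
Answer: 392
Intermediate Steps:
z = -1 (z = 3 - 1*4 = 3 - 4 = -1)
I = 49 (I = 7² = 49)
T(H) = -1 + H² + 49*H (T(H) = (H² + 49*H) - 1 = -1 + H² + 49*H)
(T(1)*(-4))*g(-2) = ((-1 + 1² + 49*1)*(-4))*(-2) = ((-1 + 1 + 49)*(-4))*(-2) = (49*(-4))*(-2) = -196*(-2) = 392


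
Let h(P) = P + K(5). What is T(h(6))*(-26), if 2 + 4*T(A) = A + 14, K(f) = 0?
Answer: -117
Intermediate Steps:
h(P) = P (h(P) = P + 0 = P)
T(A) = 3 + A/4 (T(A) = -1/2 + (A + 14)/4 = -1/2 + (14 + A)/4 = -1/2 + (7/2 + A/4) = 3 + A/4)
T(h(6))*(-26) = (3 + (1/4)*6)*(-26) = (3 + 3/2)*(-26) = (9/2)*(-26) = -117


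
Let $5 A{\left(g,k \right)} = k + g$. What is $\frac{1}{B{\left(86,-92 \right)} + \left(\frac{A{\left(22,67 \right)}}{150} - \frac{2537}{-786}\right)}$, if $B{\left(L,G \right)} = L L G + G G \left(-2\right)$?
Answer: $- \frac{49125}{34257645608} \approx -1.434 \cdot 10^{-6}$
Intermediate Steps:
$B{\left(L,G \right)} = - 2 G^{2} + G L^{2}$ ($B{\left(L,G \right)} = L^{2} G + G^{2} \left(-2\right) = G L^{2} - 2 G^{2} = - 2 G^{2} + G L^{2}$)
$A{\left(g,k \right)} = \frac{g}{5} + \frac{k}{5}$ ($A{\left(g,k \right)} = \frac{k + g}{5} = \frac{g + k}{5} = \frac{g}{5} + \frac{k}{5}$)
$\frac{1}{B{\left(86,-92 \right)} + \left(\frac{A{\left(22,67 \right)}}{150} - \frac{2537}{-786}\right)} = \frac{1}{- 92 \left(86^{2} - -184\right) + \left(\frac{\frac{1}{5} \cdot 22 + \frac{1}{5} \cdot 67}{150} - \frac{2537}{-786}\right)} = \frac{1}{- 92 \left(7396 + 184\right) + \left(\left(\frac{22}{5} + \frac{67}{5}\right) \frac{1}{150} - - \frac{2537}{786}\right)} = \frac{1}{\left(-92\right) 7580 + \left(\frac{89}{5} \cdot \frac{1}{150} + \frac{2537}{786}\right)} = \frac{1}{-697360 + \left(\frac{89}{750} + \frac{2537}{786}\right)} = \frac{1}{-697360 + \frac{164392}{49125}} = \frac{1}{- \frac{34257645608}{49125}} = - \frac{49125}{34257645608}$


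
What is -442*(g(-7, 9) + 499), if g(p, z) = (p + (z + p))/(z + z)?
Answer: -1983917/9 ≈ -2.2044e+5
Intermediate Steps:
g(p, z) = (z + 2*p)/(2*z) (g(p, z) = (p + (p + z))/((2*z)) = (z + 2*p)*(1/(2*z)) = (z + 2*p)/(2*z))
-442*(g(-7, 9) + 499) = -442*((-7 + (1/2)*9)/9 + 499) = -442*((-7 + 9/2)/9 + 499) = -442*((1/9)*(-5/2) + 499) = -442*(-5/18 + 499) = -442*8977/18 = -1983917/9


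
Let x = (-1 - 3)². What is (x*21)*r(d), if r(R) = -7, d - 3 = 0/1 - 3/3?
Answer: -2352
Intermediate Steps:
d = 2 (d = 3 + (0/1 - 3/3) = 3 + (0*1 - 3*⅓) = 3 + (0 - 1) = 3 - 1 = 2)
x = 16 (x = (-4)² = 16)
(x*21)*r(d) = (16*21)*(-7) = 336*(-7) = -2352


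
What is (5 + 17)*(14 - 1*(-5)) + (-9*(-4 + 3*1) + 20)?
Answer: 447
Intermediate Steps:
(5 + 17)*(14 - 1*(-5)) + (-9*(-4 + 3*1) + 20) = 22*(14 + 5) + (-9*(-4 + 3) + 20) = 22*19 + (-9*(-1) + 20) = 418 + (9 + 20) = 418 + 29 = 447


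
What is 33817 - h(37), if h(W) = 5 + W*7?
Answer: 33553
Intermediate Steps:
h(W) = 5 + 7*W
33817 - h(37) = 33817 - (5 + 7*37) = 33817 - (5 + 259) = 33817 - 1*264 = 33817 - 264 = 33553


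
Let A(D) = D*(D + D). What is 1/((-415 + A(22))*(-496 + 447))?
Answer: -1/27097 ≈ -3.6904e-5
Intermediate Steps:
A(D) = 2*D² (A(D) = D*(2*D) = 2*D²)
1/((-415 + A(22))*(-496 + 447)) = 1/((-415 + 2*22²)*(-496 + 447)) = 1/((-415 + 2*484)*(-49)) = 1/((-415 + 968)*(-49)) = 1/(553*(-49)) = 1/(-27097) = -1/27097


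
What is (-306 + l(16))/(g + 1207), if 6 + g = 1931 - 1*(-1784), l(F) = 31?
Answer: -275/4916 ≈ -0.055940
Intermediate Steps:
g = 3709 (g = -6 + (1931 - 1*(-1784)) = -6 + (1931 + 1784) = -6 + 3715 = 3709)
(-306 + l(16))/(g + 1207) = (-306 + 31)/(3709 + 1207) = -275/4916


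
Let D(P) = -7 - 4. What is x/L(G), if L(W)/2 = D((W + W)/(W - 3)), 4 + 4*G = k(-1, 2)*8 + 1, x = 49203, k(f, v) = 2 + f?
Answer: -4473/2 ≈ -2236.5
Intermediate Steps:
G = 5/4 (G = -1 + ((2 - 1)*8 + 1)/4 = -1 + (1*8 + 1)/4 = -1 + (8 + 1)/4 = -1 + (¼)*9 = -1 + 9/4 = 5/4 ≈ 1.2500)
D(P) = -11
L(W) = -22 (L(W) = 2*(-11) = -22)
x/L(G) = 49203/(-22) = 49203*(-1/22) = -4473/2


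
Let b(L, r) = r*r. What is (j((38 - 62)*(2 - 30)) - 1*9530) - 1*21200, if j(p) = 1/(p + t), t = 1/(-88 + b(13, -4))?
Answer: -1486809518/48383 ≈ -30730.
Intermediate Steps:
b(L, r) = r²
t = -1/72 (t = 1/(-88 + (-4)²) = 1/(-88 + 16) = 1/(-72) = -1/72 ≈ -0.013889)
j(p) = 1/(-1/72 + p) (j(p) = 1/(p - 1/72) = 1/(-1/72 + p))
(j((38 - 62)*(2 - 30)) - 1*9530) - 1*21200 = (72/(-1 + 72*((38 - 62)*(2 - 30))) - 1*9530) - 1*21200 = (72/(-1 + 72*(-24*(-28))) - 9530) - 21200 = (72/(-1 + 72*672) - 9530) - 21200 = (72/(-1 + 48384) - 9530) - 21200 = (72/48383 - 9530) - 21200 = -461089918/48383 - 21200 = -1486809518/48383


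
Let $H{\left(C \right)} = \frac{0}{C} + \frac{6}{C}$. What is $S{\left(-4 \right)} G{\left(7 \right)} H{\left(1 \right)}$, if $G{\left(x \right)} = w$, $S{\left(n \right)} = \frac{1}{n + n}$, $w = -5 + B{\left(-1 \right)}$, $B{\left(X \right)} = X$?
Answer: $\frac{9}{2} \approx 4.5$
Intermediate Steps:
$w = -6$ ($w = -5 - 1 = -6$)
$S{\left(n \right)} = \frac{1}{2 n}$
$G{\left(x \right)} = -6$
$H{\left(C \right)} = \frac{6}{C}$ ($H{\left(C \right)} = 0 + \frac{6}{C} = \frac{6}{C}$)
$S{\left(-4 \right)} G{\left(7 \right)} H{\left(1 \right)} = \frac{1}{2 \left(-4\right)} \left(-6\right) \frac{6}{1} = \frac{1}{2} \left(- \frac{1}{4}\right) \left(-6\right) 6 \cdot 1 = \left(- \frac{1}{8}\right) \left(-6\right) 6 = \frac{3}{4} \cdot 6 = \frac{9}{2}$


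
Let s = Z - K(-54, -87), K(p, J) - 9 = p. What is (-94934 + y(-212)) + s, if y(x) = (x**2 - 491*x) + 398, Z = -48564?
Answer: 5981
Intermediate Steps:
K(p, J) = 9 + p
y(x) = 398 + x**2 - 491*x
s = -48519 (s = -48564 - (9 - 54) = -48564 - 1*(-45) = -48564 + 45 = -48519)
(-94934 + y(-212)) + s = (-94934 + (398 + (-212)**2 - 491*(-212))) - 48519 = (-94934 + (398 + 44944 + 104092)) - 48519 = (-94934 + 149434) - 48519 = 54500 - 48519 = 5981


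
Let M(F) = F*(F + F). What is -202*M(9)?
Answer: -32724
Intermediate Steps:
M(F) = 2*F² (M(F) = F*(2*F) = 2*F²)
-202*M(9) = -404*9² = -404*81 = -202*162 = -32724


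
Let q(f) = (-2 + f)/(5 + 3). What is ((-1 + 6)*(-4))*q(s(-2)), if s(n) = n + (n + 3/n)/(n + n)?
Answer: 125/16 ≈ 7.8125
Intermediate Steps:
s(n) = n + (n + 3/n)/(2*n) (s(n) = n + (n + 3/n)/((2*n)) = n + (n + 3/n)*(1/(2*n)) = n + (n + 3/n)/(2*n))
q(f) = -¼ + f/8 (q(f) = (-2 + f)/8 = (-2 + f)*(⅛) = -¼ + f/8)
((-1 + 6)*(-4))*q(s(-2)) = ((-1 + 6)*(-4))*(-¼ + (½ - 2 + (3/2)/(-2)²)/8) = (5*(-4))*(-¼ + (½ - 2 + (3/2)*(¼))/8) = -20*(-¼ + (½ - 2 + 3/8)/8) = -20*(-¼ + (⅛)*(-9/8)) = -20*(-¼ - 9/64) = -20*(-25/64) = 125/16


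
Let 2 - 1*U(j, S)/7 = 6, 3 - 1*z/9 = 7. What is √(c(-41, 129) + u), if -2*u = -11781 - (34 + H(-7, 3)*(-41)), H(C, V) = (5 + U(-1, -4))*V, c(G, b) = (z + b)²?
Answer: √15971 ≈ 126.38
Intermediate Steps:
z = -36 (z = 27 - 9*7 = 27 - 63 = -36)
U(j, S) = -28 (U(j, S) = 14 - 7*6 = 14 - 42 = -28)
c(G, b) = (-36 + b)²
H(C, V) = -23*V (H(C, V) = (5 - 28)*V = -23*V)
u = 7322 (u = -(-11781 - (34 - 23*3*(-41)))/2 = -(-11781 - (34 - 69*(-41)))/2 = -(-11781 - (34 + 2829))/2 = -(-11781 - 1*2863)/2 = -(-11781 - 2863)/2 = -½*(-14644) = 7322)
√(c(-41, 129) + u) = √((-36 + 129)² + 7322) = √(93² + 7322) = √(8649 + 7322) = √15971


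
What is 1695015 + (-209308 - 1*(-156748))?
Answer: 1642455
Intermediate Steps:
1695015 + (-209308 - 1*(-156748)) = 1695015 + (-209308 + 156748) = 1695015 - 52560 = 1642455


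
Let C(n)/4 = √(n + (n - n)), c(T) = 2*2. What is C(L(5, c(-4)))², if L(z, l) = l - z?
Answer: -16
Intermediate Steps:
c(T) = 4
C(n) = 4*√n (C(n) = 4*√(n + (n - n)) = 4*√(n + 0) = 4*√n)
C(L(5, c(-4)))² = (4*√(4 - 1*5))² = (4*√(4 - 5))² = (4*√(-1))² = (4*I)² = -16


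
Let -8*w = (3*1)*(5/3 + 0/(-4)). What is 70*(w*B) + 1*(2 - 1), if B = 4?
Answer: -174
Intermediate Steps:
w = -5/8 (w = -3*1*(5/3 + 0/(-4))/8 = -3*(5*(1/3) + 0*(-1/4))/8 = -3*(5/3 + 0)/8 = -3*5/(8*3) = -1/8*5 = -5/8 ≈ -0.62500)
70*(w*B) + 1*(2 - 1) = 70*(-5/8*4) + 1*(2 - 1) = 70*(-5/2) + 1*1 = -175 + 1 = -174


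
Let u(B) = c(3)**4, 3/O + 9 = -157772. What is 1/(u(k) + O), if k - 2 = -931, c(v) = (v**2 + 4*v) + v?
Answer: 157781/52347949053 ≈ 3.0141e-6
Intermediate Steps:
c(v) = v**2 + 5*v
O = -3/157781 (O = 3/(-9 - 157772) = 3/(-157781) = 3*(-1/157781) = -3/157781 ≈ -1.9014e-5)
k = -929 (k = 2 - 931 = -929)
u(B) = 331776 (u(B) = (3*(5 + 3))**4 = (3*8)**4 = 24**4 = 331776)
1/(u(k) + O) = 1/(331776 - 3/157781) = 1/(52347949053/157781) = 157781/52347949053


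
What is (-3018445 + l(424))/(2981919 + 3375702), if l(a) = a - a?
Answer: -3018445/6357621 ≈ -0.47478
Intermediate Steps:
l(a) = 0
(-3018445 + l(424))/(2981919 + 3375702) = (-3018445 + 0)/(2981919 + 3375702) = -3018445/6357621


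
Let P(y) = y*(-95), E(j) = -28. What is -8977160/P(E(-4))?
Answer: -448858/133 ≈ -3374.9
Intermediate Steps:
P(y) = -95*y
-8977160/P(E(-4)) = -8977160/((-95*(-28))) = -8977160/2660 = -8977160*1/2660 = -448858/133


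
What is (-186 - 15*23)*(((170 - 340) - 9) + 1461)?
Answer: -680742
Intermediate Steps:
(-186 - 15*23)*(((170 - 340) - 9) + 1461) = (-186 - 345)*((-170 - 9) + 1461) = -531*(-179 + 1461) = -531*1282 = -680742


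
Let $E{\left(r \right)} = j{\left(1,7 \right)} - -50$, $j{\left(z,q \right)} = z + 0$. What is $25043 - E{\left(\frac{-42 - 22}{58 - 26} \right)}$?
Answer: $24992$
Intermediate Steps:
$j{\left(z,q \right)} = z$
$E{\left(r \right)} = 51$ ($E{\left(r \right)} = 1 - -50 = 1 + 50 = 51$)
$25043 - E{\left(\frac{-42 - 22}{58 - 26} \right)} = 25043 - 51 = 24992$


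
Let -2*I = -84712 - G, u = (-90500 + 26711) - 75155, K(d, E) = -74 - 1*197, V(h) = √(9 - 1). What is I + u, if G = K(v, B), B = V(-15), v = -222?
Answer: -193447/2 ≈ -96724.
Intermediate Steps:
V(h) = 2*√2 (V(h) = √8 = 2*√2)
B = 2*√2 ≈ 2.8284
K(d, E) = -271 (K(d, E) = -74 - 197 = -271)
G = -271
u = -138944 (u = -63789 - 75155 = -138944)
I = 84441/2 (I = -(-84712 - 1*(-271))/2 = -(-84712 + 271)/2 = -½*(-84441) = 84441/2 ≈ 42221.)
I + u = 84441/2 - 138944 = -193447/2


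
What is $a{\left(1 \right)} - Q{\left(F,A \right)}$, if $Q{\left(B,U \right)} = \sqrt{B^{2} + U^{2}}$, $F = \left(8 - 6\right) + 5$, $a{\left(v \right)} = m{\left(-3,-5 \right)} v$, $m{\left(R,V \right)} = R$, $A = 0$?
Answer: $-10$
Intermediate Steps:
$a{\left(v \right)} = - 3 v$
$F = 7$ ($F = 2 + 5 = 7$)
$a{\left(1 \right)} - Q{\left(F,A \right)} = \left(-3\right) 1 - \sqrt{7^{2} + 0^{2}} = -3 - \sqrt{49 + 0} = -3 - \sqrt{49} = -3 - 7 = -10$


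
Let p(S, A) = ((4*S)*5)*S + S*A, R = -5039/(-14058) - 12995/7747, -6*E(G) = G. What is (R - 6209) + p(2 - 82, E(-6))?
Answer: 13255075908209/108907326 ≈ 1.2171e+5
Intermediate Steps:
E(G) = -G/6
R = -143646577/108907326 (R = -5039*(-1/14058) - 12995*1/7747 = 5039/14058 - 12995/7747 = -143646577/108907326 ≈ -1.3190)
p(S, A) = 20*S² + A*S (p(S, A) = (20*S)*S + A*S = 20*S² + A*S)
(R - 6209) + p(2 - 82, E(-6)) = (-143646577/108907326 - 6209) + (2 - 82)*(-⅙*(-6) + 20*(2 - 82)) = -676349233711/108907326 - 80*(1 + 20*(-80)) = -676349233711/108907326 - 80*(1 - 1600) = -676349233711/108907326 - 80*(-1599) = -676349233711/108907326 + 127920 = 13255075908209/108907326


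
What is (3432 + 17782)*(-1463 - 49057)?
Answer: -1071731280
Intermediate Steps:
(3432 + 17782)*(-1463 - 49057) = 21214*(-50520) = -1071731280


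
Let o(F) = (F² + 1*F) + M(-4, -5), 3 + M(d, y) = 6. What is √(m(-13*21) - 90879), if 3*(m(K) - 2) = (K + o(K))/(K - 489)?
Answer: 2*I*√3299123577/381 ≈ 301.51*I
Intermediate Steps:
M(d, y) = 3 (M(d, y) = -3 + 6 = 3)
o(F) = 3 + F + F² (o(F) = (F² + 1*F) + 3 = (F² + F) + 3 = (F + F²) + 3 = 3 + F + F²)
m(K) = 2 + (3 + K² + 2*K)/(3*(-489 + K)) (m(K) = 2 + ((K + (3 + K + K²))/(K - 489))/3 = 2 + ((3 + K² + 2*K)/(-489 + K))/3 = 2 + (3 + K² + 2*K)/(3*(-489 + K)))
√(m(-13*21) - 90879) = √((-2931 + (-13*21)² + 8*(-13*21))/(3*(-489 - 13*21)) - 90879) = √((-2931 + (-273)² + 8*(-273))/(3*(-489 - 273)) - 90879) = √((⅓)*(-2931 + 74529 - 2184)/(-762) - 90879) = √((⅓)*(-1/762)*69414 - 90879) = √(-11569/381 - 90879) = √(-34636468/381) = 2*I*√3299123577/381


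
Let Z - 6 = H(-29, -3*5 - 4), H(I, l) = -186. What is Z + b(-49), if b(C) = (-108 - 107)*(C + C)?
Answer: 20890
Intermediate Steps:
b(C) = -430*C
Z = -180 (Z = 6 - 186 = -180)
Z + b(-49) = -180 - 430*(-49) = -180 + 21070 = 20890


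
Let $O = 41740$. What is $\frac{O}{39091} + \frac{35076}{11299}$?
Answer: $\frac{1842776176}{441689209} \approx 4.1721$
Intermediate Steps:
$\frac{O}{39091} + \frac{35076}{11299} = \frac{41740}{39091} + \frac{35076}{11299} = \frac{1842776176}{441689209}$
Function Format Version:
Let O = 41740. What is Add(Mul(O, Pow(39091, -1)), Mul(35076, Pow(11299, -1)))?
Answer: Rational(1842776176, 441689209) ≈ 4.1721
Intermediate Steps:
Add(Mul(O, Pow(39091, -1)), Mul(35076, Pow(11299, -1))) = Add(Mul(41740, Pow(39091, -1)), Mul(35076, Pow(11299, -1))) = Add(Mul(41740, Rational(1, 39091)), Mul(35076, Rational(1, 11299))) = Add(Rational(41740, 39091), Rational(35076, 11299)) = Rational(1842776176, 441689209)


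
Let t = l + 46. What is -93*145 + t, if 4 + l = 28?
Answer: -13415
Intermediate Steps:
l = 24 (l = -4 + 28 = 24)
t = 70 (t = 24 + 46 = 70)
-93*145 + t = -93*145 + 70 = -13485 + 70 = -13415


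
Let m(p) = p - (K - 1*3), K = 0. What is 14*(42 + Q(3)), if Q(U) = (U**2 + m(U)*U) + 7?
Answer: 1064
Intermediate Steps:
m(p) = 3 + p (m(p) = p - (0 - 1*3) = p - (0 - 3) = p - 1*(-3) = p + 3 = 3 + p)
Q(U) = 7 + U**2 + U*(3 + U) (Q(U) = (U**2 + (3 + U)*U) + 7 = (U**2 + U*(3 + U)) + 7 = 7 + U**2 + U*(3 + U))
14*(42 + Q(3)) = 14*(42 + (7 + 3**2 + 3*(3 + 3))) = 14*(42 + (7 + 9 + 3*6)) = 14*(42 + (7 + 9 + 18)) = 14*(42 + 34) = 14*76 = 1064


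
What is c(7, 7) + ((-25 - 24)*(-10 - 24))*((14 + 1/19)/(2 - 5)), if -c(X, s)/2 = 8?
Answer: -148578/19 ≈ -7819.9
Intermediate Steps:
c(X, s) = -16 (c(X, s) = -2*8 = -16)
c(7, 7) + ((-25 - 24)*(-10 - 24))*((14 + 1/19)/(2 - 5)) = -16 + ((-25 - 24)*(-10 - 24))*((14 + 1/19)/(2 - 5)) = -16 + (-49*(-34))*((14 + 1/19)/(-3)) = -16 + 1666*((267/19)*(-1/3)) = -16 + 1666*(-89/19) = -16 - 148274/19 = -148578/19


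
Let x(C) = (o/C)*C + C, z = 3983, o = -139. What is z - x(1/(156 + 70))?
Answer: 931571/226 ≈ 4122.0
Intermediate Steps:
x(C) = -139 + C (x(C) = (-139/C)*C + C = -139 + C)
z - x(1/(156 + 70)) = 3983 - (-139 + 1/(156 + 70)) = 3983 - (-139 + 1/226) = 3983 - 1*(-31413/226) = 3983 + 31413/226 = 931571/226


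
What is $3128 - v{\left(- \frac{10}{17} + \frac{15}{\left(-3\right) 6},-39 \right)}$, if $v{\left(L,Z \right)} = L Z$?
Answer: $\frac{104467}{34} \approx 3072.6$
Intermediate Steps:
$3128 - v{\left(- \frac{10}{17} + \frac{15}{\left(-3\right) 6},-39 \right)} = 3128 - \left(- \frac{10}{17} + \frac{15}{\left(-3\right) 6}\right) \left(-39\right) = 3128 - \left(\left(-10\right) \frac{1}{17} + \frac{15}{-18}\right) \left(-39\right) = 3128 - \left(- \frac{10}{17} + 15 \left(- \frac{1}{18}\right)\right) \left(-39\right) = 3128 - \left(- \frac{10}{17} - \frac{5}{6}\right) \left(-39\right) = 3128 - \left(- \frac{145}{102}\right) \left(-39\right) = 3128 - \frac{1885}{34} = \frac{104467}{34}$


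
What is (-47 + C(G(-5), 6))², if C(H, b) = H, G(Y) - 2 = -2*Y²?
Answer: 9025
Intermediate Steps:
G(Y) = 2 - 2*Y²
(-47 + C(G(-5), 6))² = (-47 + (2 - 2*(-5)²))² = (-47 + (2 - 2*25))² = (-47 + (2 - 50))² = (-47 - 48)² = (-95)² = 9025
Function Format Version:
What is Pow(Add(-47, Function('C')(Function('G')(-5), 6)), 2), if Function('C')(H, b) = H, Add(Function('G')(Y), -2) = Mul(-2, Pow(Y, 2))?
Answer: 9025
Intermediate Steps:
Function('G')(Y) = Add(2, Mul(-2, Pow(Y, 2)))
Pow(Add(-47, Function('C')(Function('G')(-5), 6)), 2) = Pow(Add(-47, Add(2, Mul(-2, Pow(-5, 2)))), 2) = Pow(Add(-47, Add(2, Mul(-2, 25))), 2) = Pow(Add(-47, Add(2, -50)), 2) = Pow(Add(-47, -48), 2) = Pow(-95, 2) = 9025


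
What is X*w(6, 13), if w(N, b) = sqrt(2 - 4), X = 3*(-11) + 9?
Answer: -24*I*sqrt(2) ≈ -33.941*I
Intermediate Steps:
X = -24 (X = -33 + 9 = -24)
w(N, b) = I*sqrt(2) (w(N, b) = sqrt(-2) = I*sqrt(2))
X*w(6, 13) = -24*I*sqrt(2)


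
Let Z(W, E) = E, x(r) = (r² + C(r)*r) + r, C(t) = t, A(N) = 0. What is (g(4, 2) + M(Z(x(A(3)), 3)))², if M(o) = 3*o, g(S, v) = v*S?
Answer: 289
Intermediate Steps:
g(S, v) = S*v
x(r) = r + 2*r² (x(r) = (r² + r*r) + r = (r² + r²) + r = 2*r² + r = r + 2*r²)
(g(4, 2) + M(Z(x(A(3)), 3)))² = (4*2 + 3*3)² = (8 + 9)² = 17² = 289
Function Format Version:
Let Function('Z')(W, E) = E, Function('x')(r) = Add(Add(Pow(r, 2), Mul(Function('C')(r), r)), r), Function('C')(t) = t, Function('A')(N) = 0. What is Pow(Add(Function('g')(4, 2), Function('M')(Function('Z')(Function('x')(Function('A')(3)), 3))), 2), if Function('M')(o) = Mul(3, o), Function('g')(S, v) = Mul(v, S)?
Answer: 289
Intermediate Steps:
Function('g')(S, v) = Mul(S, v)
Function('x')(r) = Add(r, Mul(2, Pow(r, 2))) (Function('x')(r) = Add(Add(Pow(r, 2), Mul(r, r)), r) = Add(Add(Pow(r, 2), Pow(r, 2)), r) = Add(Mul(2, Pow(r, 2)), r) = Add(r, Mul(2, Pow(r, 2))))
Pow(Add(Function('g')(4, 2), Function('M')(Function('Z')(Function('x')(Function('A')(3)), 3))), 2) = Pow(Add(Mul(4, 2), Mul(3, 3)), 2) = Pow(Add(8, 9), 2) = Pow(17, 2) = 289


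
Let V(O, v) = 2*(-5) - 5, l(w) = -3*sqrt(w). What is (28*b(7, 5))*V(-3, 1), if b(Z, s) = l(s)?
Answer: 1260*sqrt(5) ≈ 2817.4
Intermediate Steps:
b(Z, s) = -3*sqrt(s)
V(O, v) = -15 (V(O, v) = -10 - 5 = -15)
(28*b(7, 5))*V(-3, 1) = (28*(-3*sqrt(5)))*(-15) = -84*sqrt(5)*(-15) = 1260*sqrt(5)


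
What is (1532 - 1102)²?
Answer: 184900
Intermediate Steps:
(1532 - 1102)² = 430² = 184900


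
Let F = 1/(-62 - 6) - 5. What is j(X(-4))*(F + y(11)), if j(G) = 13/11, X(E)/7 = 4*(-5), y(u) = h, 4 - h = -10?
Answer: 7943/748 ≈ 10.619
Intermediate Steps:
h = 14 (h = 4 - 1*(-10) = 4 + 10 = 14)
y(u) = 14
X(E) = -140 (X(E) = 7*(4*(-5)) = 7*(-20) = -140)
j(G) = 13/11 (j(G) = 13*(1/11) = 13/11)
F = -341/68 (F = 1/(-68) - 5 = -1/68 - 5 = -341/68 ≈ -5.0147)
j(X(-4))*(F + y(11)) = 13*(-341/68 + 14)/11 = (13/11)*(611/68) = 7943/748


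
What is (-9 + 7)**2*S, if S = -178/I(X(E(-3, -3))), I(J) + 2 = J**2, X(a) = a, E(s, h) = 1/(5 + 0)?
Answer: 17800/49 ≈ 363.27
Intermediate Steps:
E(s, h) = 1/5
I(J) = -2 + J**2
S = 4450/49 (S = -178/(-2 + (1/5)**2) = -178/(-2 + 1/25) = -178/(-49/25) = -178*(-25/49) = 4450/49 ≈ 90.816)
(-9 + 7)**2*S = (-9 + 7)**2*(4450/49) = (-2)**2*(4450/49) = 4*(4450/49) = 17800/49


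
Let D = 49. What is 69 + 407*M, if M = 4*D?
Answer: 79841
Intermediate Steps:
M = 196 (M = 4*49 = 196)
69 + 407*M = 69 + 407*196 = 69 + 79772 = 79841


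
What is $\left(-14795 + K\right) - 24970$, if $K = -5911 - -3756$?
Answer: $-41920$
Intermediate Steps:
$K = -2155$ ($K = -5911 + 3756 = -2155$)
$\left(-14795 + K\right) - 24970 = \left(-14795 - 2155\right) - 24970 = -16950 - 24970 = -41920$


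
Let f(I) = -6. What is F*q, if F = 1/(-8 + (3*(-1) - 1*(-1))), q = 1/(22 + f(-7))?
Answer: -1/160 ≈ -0.0062500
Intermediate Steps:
q = 1/16 (q = 1/(22 - 6) = 1/16 ≈ 0.062500)
F = -⅒ (F = 1/(-8 + (-3 + 1)) = 1/(-8 - 2) = 1/(-10) = -⅒ ≈ -0.10000)
F*q = -⅒*1/16 = -1/160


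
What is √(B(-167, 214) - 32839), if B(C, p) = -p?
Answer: I*√33053 ≈ 181.8*I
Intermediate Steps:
√(B(-167, 214) - 32839) = √(-1*214 - 32839) = √(-214 - 32839) = √(-33053) = I*√33053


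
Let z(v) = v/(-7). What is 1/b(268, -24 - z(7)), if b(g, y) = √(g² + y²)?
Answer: √72353/72353 ≈ 0.0037177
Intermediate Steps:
z(v) = -v/7 (z(v) = v*(-⅐) = -v/7)
1/b(268, -24 - z(7)) = 1/(√(268² + (-24 - (-1)*7/7)²)) = 1/(√(71824 + (-24 - 1*(-1))²)) = 1/(√(71824 + (-24 + 1)²)) = 1/(√(71824 + (-23)²)) = 1/(√(71824 + 529)) = 1/(√72353) = √72353/72353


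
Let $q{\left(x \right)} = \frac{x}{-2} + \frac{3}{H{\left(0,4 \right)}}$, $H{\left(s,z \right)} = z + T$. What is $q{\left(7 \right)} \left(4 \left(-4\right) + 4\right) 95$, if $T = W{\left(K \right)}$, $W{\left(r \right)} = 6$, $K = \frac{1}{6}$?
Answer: $3648$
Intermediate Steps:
$K = \frac{1}{6} \approx 0.16667$
$T = 6$
$H{\left(s,z \right)} = 6 + z$ ($H{\left(s,z \right)} = z + 6 = 6 + z$)
$q{\left(x \right)} = \frac{3}{10} - \frac{x}{2}$ ($q{\left(x \right)} = \frac{x}{-2} + \frac{3}{6 + 4} = x \left(- \frac{1}{2}\right) + \frac{3}{10} = - \frac{x}{2} + 3 \cdot \frac{1}{10} = - \frac{x}{2} + \frac{3}{10} = \frac{3}{10} - \frac{x}{2}$)
$q{\left(7 \right)} \left(4 \left(-4\right) + 4\right) 95 = \left(\frac{3}{10} - \frac{7}{2}\right) \left(4 \left(-4\right) + 4\right) 95 = \left(\frac{3}{10} - \frac{7}{2}\right) \left(-16 + 4\right) 95 = \left(- \frac{16}{5}\right) \left(-12\right) 95 = \frac{192}{5} \cdot 95 = 3648$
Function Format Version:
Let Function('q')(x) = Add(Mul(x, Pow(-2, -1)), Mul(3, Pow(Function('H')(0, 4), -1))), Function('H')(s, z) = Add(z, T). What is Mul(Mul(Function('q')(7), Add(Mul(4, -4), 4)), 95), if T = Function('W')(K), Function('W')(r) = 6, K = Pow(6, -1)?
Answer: 3648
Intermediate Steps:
K = Rational(1, 6) ≈ 0.16667
T = 6
Function('H')(s, z) = Add(6, z) (Function('H')(s, z) = Add(z, 6) = Add(6, z))
Function('q')(x) = Add(Rational(3, 10), Mul(Rational(-1, 2), x)) (Function('q')(x) = Add(Mul(x, Pow(-2, -1)), Mul(3, Pow(Add(6, 4), -1))) = Add(Mul(x, Rational(-1, 2)), Mul(3, Pow(10, -1))) = Add(Mul(Rational(-1, 2), x), Mul(3, Rational(1, 10))) = Add(Mul(Rational(-1, 2), x), Rational(3, 10)) = Add(Rational(3, 10), Mul(Rational(-1, 2), x)))
Mul(Mul(Function('q')(7), Add(Mul(4, -4), 4)), 95) = Mul(Mul(Add(Rational(3, 10), Mul(Rational(-1, 2), 7)), Add(Mul(4, -4), 4)), 95) = Mul(Mul(Add(Rational(3, 10), Rational(-7, 2)), Add(-16, 4)), 95) = Mul(Mul(Rational(-16, 5), -12), 95) = Mul(Rational(192, 5), 95) = 3648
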